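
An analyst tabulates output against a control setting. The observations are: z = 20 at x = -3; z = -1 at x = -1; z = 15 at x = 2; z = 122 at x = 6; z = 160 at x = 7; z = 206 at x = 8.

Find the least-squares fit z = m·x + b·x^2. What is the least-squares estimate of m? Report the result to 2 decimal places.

Entries of MᵀM: Σx·x = 163, Σx·x^2 = 1051, Σx^2·x^2 = 7891.
Right-hand side: Σx·z = 3471, Σx^2·z = 25655.
det = 163·7891 − 1051² = 181632.
m = (3471·7891 − 1051·25655)/181632 = 26641/11352; b = (163·25655 − 1051·3471)/181632 = 33359/11352.

m = 2.35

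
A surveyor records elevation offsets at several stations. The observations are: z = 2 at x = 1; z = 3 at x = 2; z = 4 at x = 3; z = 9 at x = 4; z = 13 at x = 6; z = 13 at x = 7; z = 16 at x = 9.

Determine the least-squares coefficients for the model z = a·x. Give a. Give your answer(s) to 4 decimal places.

The normal system MᵀM·[a]ᵀ = Mᵀz is [[196]]·[a]ᵀ = [369]ᵀ.
a = 369/196 = 1.88265.

a = 1.8827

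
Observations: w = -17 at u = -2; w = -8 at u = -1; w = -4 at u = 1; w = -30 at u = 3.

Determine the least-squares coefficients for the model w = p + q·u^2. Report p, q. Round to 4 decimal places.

Compute the Gram sums: Σ1 = 4, Σu^2 = 15, Σu^2·u^2 = 99.
For Mᵀw: Σw = -59, Σu^2·w = -350.
So MᵀM·[p, q]ᵀ = Mᵀw: [[4, 15]; [15, 99]]·[p, q]ᵀ = [-59, -350]ᵀ.
Determinant 4·99 − 15² = 171.
p = ((-59)·99 − 15·(-350))/171 = -197/57; q = (4·(-350) − 15·(-59))/171 = -515/171.

p = -3.4561, q = -3.0117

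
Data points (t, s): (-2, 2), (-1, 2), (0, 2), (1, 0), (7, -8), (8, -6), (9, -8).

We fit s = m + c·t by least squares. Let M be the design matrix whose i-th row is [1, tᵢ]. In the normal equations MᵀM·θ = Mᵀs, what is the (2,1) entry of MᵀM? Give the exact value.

22

Row 2 ↔ basis t, column 1 ↔ basis 1, so (MᵀM)_{2,1} = Σᵢ t = (-2)·(1) + (-1)·(1) + (0)·(1) + (1)·(1) + (7)·(1) + (8)·(1) + (9)·(1) = 22.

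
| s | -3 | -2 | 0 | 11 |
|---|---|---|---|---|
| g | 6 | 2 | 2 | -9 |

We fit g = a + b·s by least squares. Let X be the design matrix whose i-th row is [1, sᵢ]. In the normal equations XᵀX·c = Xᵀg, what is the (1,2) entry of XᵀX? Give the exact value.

6

Row 1 ↔ basis 1, column 2 ↔ basis s, so (XᵀX)_{1,2} = Σᵢ s = (1)·(-3) + (1)·(-2) + (1)·(0) + (1)·(11) = 6.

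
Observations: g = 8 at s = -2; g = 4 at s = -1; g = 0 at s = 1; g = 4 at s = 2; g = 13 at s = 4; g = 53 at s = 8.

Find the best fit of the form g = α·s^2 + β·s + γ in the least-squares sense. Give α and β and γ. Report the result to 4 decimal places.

α = 0.9424, β = -1.1091, γ = 1.7485

AᵀA·[α, β, γ]ᵀ = Aᵀg reads: 4386·α + 576·β + 90·γ = 3652;  576·α + 90·β + 12·γ = 464;  90·α + 12·β + 6·γ = 82.
(Σs^2·s^2 = 4386, Σs^2·s = 576, Σs^2 = 90, Σs·s = 90, Σs = 12, Σ1 = 6, Σs^2·g = 3652, Σs·g = 464, Σg = 82.)
Row-reducing yields α = 311/330, β = -61/55, γ = 577/330.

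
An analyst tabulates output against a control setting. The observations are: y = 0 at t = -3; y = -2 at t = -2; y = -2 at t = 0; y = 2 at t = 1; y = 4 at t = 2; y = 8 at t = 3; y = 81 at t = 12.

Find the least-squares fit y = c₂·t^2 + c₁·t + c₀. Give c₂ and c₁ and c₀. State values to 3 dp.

Compute the Gram sums: Σt^2·t^2 = 20931, Σt^2·t = 1729, Σt^2 = 171, Σt·t = 171, Σt = 13, Σ1 = 7.
Moment sums: Σt^2·y = 11746, Σt·y = 1010, Σy = 91.
XᵀX·[c₂, c₁, c₀]ᵀ = Xᵀy becomes [[20931, 1729, 171]; [1729, 171, 13]; [171, 13, 7]]·[c₂, c₁, c₀]ᵀ = [11746, 1010, 91]ᵀ.
Row-reducing yields c₂ = 370141/819476, c₁ = 1135469/819476, c₀ = -124389/204869.

c₂ = 0.452, c₁ = 1.386, c₀ = -0.607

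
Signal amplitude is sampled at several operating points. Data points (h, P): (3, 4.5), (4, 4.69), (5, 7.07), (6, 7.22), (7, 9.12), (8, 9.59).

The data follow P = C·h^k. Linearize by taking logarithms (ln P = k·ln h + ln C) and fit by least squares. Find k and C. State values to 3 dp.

k = 0.850, C = 1.657

Let Y = ln P. Fitting Y = k·ln h + ln C by least squares:
XᵀX = [[17.0401, 9.9115]; [9.9115, 6]], rhs = [19.4871, 11.4534]ᵀ  (here Σln h = 9.9115, Σ(ln h)² = 17.0401, Σln P = 11.4534, Σln h·ln P = 19.4871).
Solving (det = 4.0036): k = 0.84990, ln C = 0.50494, so C = exp(0.50494) = 1.65689.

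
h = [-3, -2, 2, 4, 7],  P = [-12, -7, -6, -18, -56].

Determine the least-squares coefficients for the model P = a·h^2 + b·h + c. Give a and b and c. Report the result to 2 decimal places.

a = -1.14, b = 0.24, c = -1.45

Normal-equation sums: Σh^2·h^2 = 2770, Σh^2·h = 380, Σh^2 = 82, Σh·h = 82, Σh = 8, Σ1 = 5.
For XᵀP: Σh^2·P = -3192, Σh·P = -426, ΣP = -99.
Solving the 3×3 system (Gaussian elimination) gives a = -17481/15301, b = 3681/15301, c = -22161/15301.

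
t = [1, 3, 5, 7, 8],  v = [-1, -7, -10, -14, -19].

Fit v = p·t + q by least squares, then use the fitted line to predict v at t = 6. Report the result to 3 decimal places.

v̂ = -13.024

Forming AᵀA = [[148, 24]; [24, 5]] and Aᵀv = [-322, -51]ᵀ gives AᵀA·[p, q]ᵀ = Aᵀv.
Δ = 148·5 − 24² = 164.
p = ((-322)·5 − 24·(-51))/164 = -193/82; q = (148·(-51) − 24·(-322))/164 = 45/41.
At t = 6: v̂ = (-193/82)·(6) + (45/41)·(1) = -534/41.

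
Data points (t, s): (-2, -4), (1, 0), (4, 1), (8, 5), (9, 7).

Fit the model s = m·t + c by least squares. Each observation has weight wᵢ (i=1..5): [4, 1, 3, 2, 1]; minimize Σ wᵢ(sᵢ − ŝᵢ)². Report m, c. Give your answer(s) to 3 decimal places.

XᵀWX·[m, c]ᵀ = XᵀWs reads: 274·m + 30·c = 187;  30·m + 11·c = 4.
(Σwᵢ·t·t = 274, Σwᵢ·t = 30, Σwᵢ·1 = 11, Σwᵢ·t·s = 187, Σwᵢ·s = 4.)
Δ = 274·11 − 30² = 2114.
m = (187·11 − 30·4)/2114 = 1937/2114; c = (274·4 − 30·187)/2114 = -2257/1057.

m = 0.916, c = -2.135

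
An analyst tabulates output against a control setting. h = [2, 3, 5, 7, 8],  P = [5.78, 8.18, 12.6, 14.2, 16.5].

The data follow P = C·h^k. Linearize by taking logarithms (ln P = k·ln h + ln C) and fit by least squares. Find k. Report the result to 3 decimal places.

k = 0.736

With ln Pᵢ as the transformed response and ln hᵢ as the regressor:
Sums: Σln h = 7.4265, Σ(ln h)² = 12.3883, Σln P = 11.8464, Σln h·ln P = 18.5952.
Normal system: [[12.3883, 7.4265]; [7.4265, 5]]·[k, ln C]ᵀ = [18.5952, 11.8464]ᵀ.
Slope k = (n·Σln h·ln P − Σln h·Σln P)/(n·Σ(ln h)² − (Σln h)²) = (5·18.5952 − 7.4265·11.8464)/6.7880 = 0.73634; ln C = (Σln P − k·Σln h)/n = 1.27559.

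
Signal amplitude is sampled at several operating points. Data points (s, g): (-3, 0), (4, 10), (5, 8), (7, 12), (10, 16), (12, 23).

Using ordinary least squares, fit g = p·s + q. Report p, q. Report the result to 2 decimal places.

p = 1.42, q = 3.20

The normal system XᵀX·[p, q]ᵀ = Xᵀg is [[343, 35]; [35, 6]]·[p, q]ᵀ = [600, 69]ᵀ.
Eliminating q: 6·(row 1) − 35·(row 2) gives 833·p = 6·600 − 35·69 = 1185, so p = 1185/833.
Then q = (69 − 35·(1185/833))/6 = 381/119.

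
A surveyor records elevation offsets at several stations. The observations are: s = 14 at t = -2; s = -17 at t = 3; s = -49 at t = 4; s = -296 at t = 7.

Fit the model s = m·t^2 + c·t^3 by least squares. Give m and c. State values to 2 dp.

m = 1.12, c = -1.02

The normal system AᵀA·[m, c]ᵀ = Aᵀs is [[2754, 18042]; [18042, 122538]]·[m, c]ᵀ = [-15385, -105235]ᵀ.
Eliminating c: 122538·(row 1) − 18042·(row 2) gives 11955888·m = 122538·(-15385) − 18042·(-105235) = 13402740, so m = 1116895/996324.
Then c = ((-105235) − 18042·(1116895/996324))/122538 = -1020085/996324.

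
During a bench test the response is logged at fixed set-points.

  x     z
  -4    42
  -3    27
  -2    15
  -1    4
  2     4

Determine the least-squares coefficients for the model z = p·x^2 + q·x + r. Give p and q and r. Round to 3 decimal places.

From the data, Σx^2·x^2 = 370, Σx^2·x = -92, Σx^2 = 34, Σx·x = 34, Σx = -8, Σ1 = 5.
Right-hand side: Σx^2·z = 995, Σx·z = -275, Σz = 92.
AᵀA·[p, q, r]ᵀ = Aᵀz becomes [[370, -92, 34]; [-92, 34, -8]; [34, -8, 5]]·[p, q, r]ᵀ = [995, -275, 92]ᵀ.
Solving the 3×3 system (Gaussian elimination) gives p = 7565/3822, q = -9623/3822, r = 83/91.

p = 1.979, q = -2.518, r = 0.912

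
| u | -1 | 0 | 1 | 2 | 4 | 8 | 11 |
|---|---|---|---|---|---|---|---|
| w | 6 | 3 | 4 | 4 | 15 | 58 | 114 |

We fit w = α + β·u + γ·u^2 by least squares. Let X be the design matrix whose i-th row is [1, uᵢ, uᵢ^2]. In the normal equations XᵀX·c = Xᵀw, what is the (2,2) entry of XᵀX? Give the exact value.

Row 2 ↔ basis u, column 2 ↔ basis u, so (XᵀX)_{2,2} = Σᵢ (u)·(u) = (-1)·(-1) + (0)·(0) + (1)·(1) + (2)·(2) + (4)·(4) + (8)·(8) + (11)·(11) = 207.

207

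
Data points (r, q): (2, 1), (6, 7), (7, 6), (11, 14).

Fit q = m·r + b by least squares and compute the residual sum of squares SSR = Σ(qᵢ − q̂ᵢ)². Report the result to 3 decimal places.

The normal equations are: 210·m + 26·b = 240;  26·m + 4·b = 28.
Δ = 210·4 − 26² = 164.
m = (240·4 − 26·28)/164 = 58/41; b = (210·28 − 26·240)/164 = -90/41.
Residuals: 15/41, 29/41, -70/41, 26/41; SSR = 162/41.

SSR = 3.951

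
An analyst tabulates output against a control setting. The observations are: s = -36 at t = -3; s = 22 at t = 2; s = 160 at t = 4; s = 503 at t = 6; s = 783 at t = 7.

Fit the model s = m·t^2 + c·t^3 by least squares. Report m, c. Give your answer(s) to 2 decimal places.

m = 1.97, c = 2.00

From the data, Σt^2·t^2 = 4050, Σt^2·t^3 = 25396, Σt^3·t^3 = 169194.
Right-hand side: Σt^2·s = 58799, Σt^3·s = 388605.
XᵀX·[m, c]ᵀ = Xᵀs becomes [[4050, 25396]; [25396, 169194]]·[m, c]ᵀ = [58799, 388605]ᵀ.
Determinant 4050·169194 − 25396² = 40278884.
m = (58799·169194 − 25396·388605)/40278884 = 39712713/20139442; c = (4050·388605 − 25396·58799)/40278884 = 40295423/20139442.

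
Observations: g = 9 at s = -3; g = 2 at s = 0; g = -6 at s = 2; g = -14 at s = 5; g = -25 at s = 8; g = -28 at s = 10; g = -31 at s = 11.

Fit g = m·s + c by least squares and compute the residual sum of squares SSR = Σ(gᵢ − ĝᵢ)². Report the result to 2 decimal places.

SSR = 8.17

Sums needed: Σs·s = 323, Σs = 33, Σ1 = 7.
For Aᵀg: Σs·g = -930, Σg = -93.
Eliminating c: 7·(row 1) − 33·(row 2) gives 1172·m = 7·(-930) − 33·(-93) = -3441, so m = -3441/1172.
Then c = ((-93) − 33·(-3441/1172))/7 = 651/1172.
Residuals: -213/586, 1693/1172, -801/1172, 73/586, -2423/1172, 943/1172, 217/293; SSR = 9577/1172.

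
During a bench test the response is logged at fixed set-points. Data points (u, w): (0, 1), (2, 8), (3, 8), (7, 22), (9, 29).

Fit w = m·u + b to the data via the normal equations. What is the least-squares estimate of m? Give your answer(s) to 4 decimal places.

From the data, Σu·u = 143, Σu = 21, Σ1 = 5.
For Xᵀw: Σu·w = 455, Σw = 68.
Normal equations: [[143, 21]; [21, 5]]·[m, b]ᵀ = [455, 68]ᵀ.
Eliminating b: 5·(row 1) − 21·(row 2) gives 274·m = 5·455 − 21·68 = 847, so m = 847/274.
Then b = (68 − 21·(847/274))/5 = 169/274.

m = 3.0912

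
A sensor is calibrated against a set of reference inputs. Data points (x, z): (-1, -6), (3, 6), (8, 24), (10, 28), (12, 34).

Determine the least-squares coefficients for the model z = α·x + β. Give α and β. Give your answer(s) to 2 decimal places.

Compute the Gram sums: Σx·x = 318, Σx = 32, Σ1 = 5.
And Σx·z = 904, Σz = 86.
AᵀA·[α, β]ᵀ = Aᵀz becomes [[318, 32]; [32, 5]]·[α, β]ᵀ = [904, 86]ᵀ.
Eliminating β: 5·(row 1) − 32·(row 2) gives 566·α = 5·904 − 32·86 = 1768, so α = 884/283.
Then β = (86 − 32·(884/283))/5 = -790/283.

α = 3.12, β = -2.79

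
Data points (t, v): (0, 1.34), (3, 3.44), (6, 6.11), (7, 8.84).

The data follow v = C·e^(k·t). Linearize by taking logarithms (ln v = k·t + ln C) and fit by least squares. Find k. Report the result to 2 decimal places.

Linearized form: ln v = k·t + ln C. From the 4 transformed points,
Σt = 16.0000, Σ(t)² = 94.0000, Σln v = 5.5174, Σt·ln v = 29.8210.
Equations: 94.0000·k + 16.0000·ln C = 29.8210;  16.0000·k + 4·ln C = 5.5174.
Solving (det = 120.0000): k = 0.25839, ln C = 0.34580.

k = 0.26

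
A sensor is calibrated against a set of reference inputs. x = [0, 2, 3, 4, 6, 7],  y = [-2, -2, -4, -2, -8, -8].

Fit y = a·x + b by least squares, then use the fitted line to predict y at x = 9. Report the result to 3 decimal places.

ŷ = -9.560

MᵀM·[a, b]ᵀ = Mᵀy reads: 114·a + 22·b = -128;  22·a + 6·b = -26.
Eliminating b: 6·(row 1) − 22·(row 2) gives 200·a = 6·(-128) − 22·(-26) = -196, so a = -49/50.
Then b = ((-26) − 22·(-49/50))/6 = -37/50.
At x = 9: ŷ = (-49/50)·(9) + (-37/50)·(1) = -239/25.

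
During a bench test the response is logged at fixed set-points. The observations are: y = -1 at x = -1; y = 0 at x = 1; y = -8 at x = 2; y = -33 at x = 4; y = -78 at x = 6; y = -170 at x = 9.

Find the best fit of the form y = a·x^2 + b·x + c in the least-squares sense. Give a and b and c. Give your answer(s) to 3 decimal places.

With design matrix M, MᵀM = [[8131, 1017, 139]; [1017, 139, 21]; [139, 21, 6]] and Mᵀy = [-17139, -2145, -290]ᵀ.
Inverting the 3×3 Gram matrix, [a, b, c]ᵀ = [-124633/60344, -31617/60344, 20341/15086]ᵀ.

a = -2.065, b = -0.524, c = 1.348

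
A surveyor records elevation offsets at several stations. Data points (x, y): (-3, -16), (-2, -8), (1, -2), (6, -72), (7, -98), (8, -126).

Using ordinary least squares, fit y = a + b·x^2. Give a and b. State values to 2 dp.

a = 0.37, b = -1.99

Setting ∂/∂a … = 0 gives: 6·a + 163·b = -322;  163·a + 7891·b = -15636.
Eliminating b: 7891·(row 1) − 163·(row 2) gives 20777·a = 7891·(-322) − 163·(-15636) = 7766, so a = 7766/20777.
Then b = ((-15636) − 163·(7766/20777))/7891 = -41330/20777.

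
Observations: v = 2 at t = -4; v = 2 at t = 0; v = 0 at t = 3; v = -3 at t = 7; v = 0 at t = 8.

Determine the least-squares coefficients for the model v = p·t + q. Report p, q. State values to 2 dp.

p = -0.32, q = 1.10

AᵀA·[p, q]ᵀ = Aᵀv reads: 138·p + 14·q = -29;  14·p + 5·q = 1.
(Σt·t = 138, Σt = 14, Σ1 = 5, Σt·v = -29, Σv = 1.)
Eliminating q: 5·(row 1) − 14·(row 2) gives 494·p = 5·(-29) − 14·1 = -159, so p = -159/494.
Then q = (1 − 14·(-159/494))/5 = 272/247.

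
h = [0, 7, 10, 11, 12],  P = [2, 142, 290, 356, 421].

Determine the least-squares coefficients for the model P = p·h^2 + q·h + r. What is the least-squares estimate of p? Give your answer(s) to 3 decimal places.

Forming AᵀA = [[47778, 4402, 414]; [4402, 414, 40]; [414, 40, 5]] and AᵀP = [139658, 12862, 1211]ᵀ gives AᵀA·[p, q, r]ᵀ = AᵀP.
Inverting the 3×3 Gram matrix, [p, q, r]ᵀ = [303421/100984, -108571/100984, 101817/50492]ᵀ.

p = 3.005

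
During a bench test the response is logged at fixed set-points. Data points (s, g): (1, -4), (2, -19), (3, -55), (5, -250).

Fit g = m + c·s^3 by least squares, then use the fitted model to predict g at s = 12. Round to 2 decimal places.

Sums needed: Σ1 = 4, Σs^3 = 161, Σs^3·s^3 = 16419.
Moment sums: Σg = -328, Σs^3·g = -32891.
Determinant 4·16419 − 161² = 39755.
m = ((-328)·16419 − 161·(-32891))/39755 = -89981/39755; c = (4·(-32891) − 161·(-328))/39755 = -78756/39755.
At s = 12: ĝ = (-89981/39755)·(1) + (-78756/39755)·(1728) = -136180349/39755.

ĝ = -3425.49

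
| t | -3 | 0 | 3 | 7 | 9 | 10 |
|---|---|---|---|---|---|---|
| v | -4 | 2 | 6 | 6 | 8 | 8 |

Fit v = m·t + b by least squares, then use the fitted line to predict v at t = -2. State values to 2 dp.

v̂ = -0.88

Forming AᵀA = [[248, 26]; [26, 6]] and Aᵀv = [224, 26]ᵀ gives AᵀA·[m, b]ᵀ = Aᵀv.
det = 248·6 − 26² = 812.
m = (224·6 − 26·26)/812 = 167/203; b = (248·26 − 26·224)/812 = 156/203.
At t = -2: v̂ = (167/203)·(-2) + (156/203)·(1) = -178/203.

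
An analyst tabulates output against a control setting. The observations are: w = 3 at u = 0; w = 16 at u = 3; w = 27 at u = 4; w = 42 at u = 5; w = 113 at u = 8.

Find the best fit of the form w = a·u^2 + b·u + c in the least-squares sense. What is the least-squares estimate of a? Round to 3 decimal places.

Compute the Gram sums: Σu^2·u^2 = 5058, Σu^2·u = 728, Σu^2 = 114, Σu·u = 114, Σu = 20, Σ1 = 5.
Moment sums: Σu^2·w = 8858, Σu·w = 1270, Σw = 201.
So AᵀA·[a, b, c]ᵀ = Aᵀw: [[5058, 728, 114]; [728, 114, 20]; [114, 20, 5]]·[a, b, c]ᵀ = [8858, 1270, 201]ᵀ.
Inverting the 3×3 Gram matrix, [a, b, c]ᵀ = [1368/707, -21317/12019, 38195/12019]ᵀ.

a = 1.935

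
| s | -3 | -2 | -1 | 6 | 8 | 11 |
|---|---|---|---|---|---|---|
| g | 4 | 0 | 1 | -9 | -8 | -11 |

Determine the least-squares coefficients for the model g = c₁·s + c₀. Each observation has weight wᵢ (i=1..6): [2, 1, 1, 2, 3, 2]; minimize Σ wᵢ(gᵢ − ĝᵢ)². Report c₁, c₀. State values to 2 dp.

Normal-equation sums: Σwᵢ·s·s = 529, Σwᵢ·s = 49, Σwᵢ·1 = 11.
And Σwᵢ·s·g = -567, Σwᵢ·g = -55.
So AᵀWA·[c₁, c₀]ᵀ = AᵀWg: [[529, 49]; [49, 11]]·[c₁, c₀]ᵀ = [-567, -55]ᵀ.
Δ = 529·11 − 49² = 3418.
c₁ = ((-567)·11 − 49·(-55))/3418 = -1771/1709; c₀ = (529·(-55) − 49·(-567))/3418 = -656/1709.

c₁ = -1.04, c₀ = -0.38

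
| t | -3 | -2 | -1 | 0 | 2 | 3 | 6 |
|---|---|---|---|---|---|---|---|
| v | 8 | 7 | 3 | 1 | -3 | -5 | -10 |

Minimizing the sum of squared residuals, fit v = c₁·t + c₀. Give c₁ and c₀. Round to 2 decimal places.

c₁ = -2.06, c₀ = 1.62

AᵀA·[c₁, c₀]ᵀ = Aᵀv reads: 63·c₁ + 5·c₀ = -122;  5·c₁ + 7·c₀ = 1.
(Σt·t = 63, Σt = 5, Σ1 = 7, Σt·v = -122, Σv = 1.)
Eliminating c₀: 7·(row 1) − 5·(row 2) gives 416·c₁ = 7·(-122) − 5·1 = -859, so c₁ = -859/416.
Then c₀ = (1 − 5·(-859/416))/7 = 673/416.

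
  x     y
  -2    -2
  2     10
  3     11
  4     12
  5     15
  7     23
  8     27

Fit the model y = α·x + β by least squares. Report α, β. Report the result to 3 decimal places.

α = 2.793, β = 2.942

AᵀA·[α, β]ᵀ = Aᵀy reads: 171·α + 27·β = 557;  27·α + 7·β = 96.
(Σx·x = 171, Σx = 27, Σ1 = 7, Σx·y = 557, Σy = 96.)
Determinant 171·7 − 27² = 468.
α = (557·7 − 27·96)/468 = 1307/468; β = (171·96 − 27·557)/468 = 153/52.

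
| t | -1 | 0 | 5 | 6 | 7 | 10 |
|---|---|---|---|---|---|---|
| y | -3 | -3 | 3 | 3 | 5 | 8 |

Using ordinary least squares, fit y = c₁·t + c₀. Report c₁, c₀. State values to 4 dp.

Compute the Gram sums: Σt·t = 211, Σt = 27, Σ1 = 6.
For Mᵀy: Σt·y = 151, Σy = 13.
Normal equations: [[211, 27]; [27, 6]]·[c₁, c₀]ᵀ = [151, 13]ᵀ.
Eliminating c₀: 6·(row 1) − 27·(row 2) gives 537·c₁ = 6·151 − 27·13 = 555, so c₁ = 185/179.
Then c₀ = (13 − 27·(185/179))/6 = -1334/537.

c₁ = 1.0335, c₀ = -2.4842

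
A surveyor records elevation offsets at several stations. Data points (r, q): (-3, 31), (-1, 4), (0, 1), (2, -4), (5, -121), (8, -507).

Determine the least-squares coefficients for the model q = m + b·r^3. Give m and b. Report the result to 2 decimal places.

The normal system XᵀX·[m, b]ᵀ = Xᵀq is [[6, 617]; [617, 278563]]·[m, b]ᵀ = [-596, -275582]ᵀ.
Determinant 6·278563 − 617² = 1290689.
m = ((-596)·278563 − 617·(-275582))/1290689 = 4010546/1290689; b = (6·(-275582) − 617·(-596))/1290689 = -1285760/1290689.

m = 3.11, b = -1.00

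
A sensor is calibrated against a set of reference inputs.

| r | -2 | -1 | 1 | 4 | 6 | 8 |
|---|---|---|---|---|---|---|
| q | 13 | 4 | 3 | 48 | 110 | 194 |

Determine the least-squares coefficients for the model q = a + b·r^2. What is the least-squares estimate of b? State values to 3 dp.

The normal equations are: 6·a + 122·b = 372;  122·a + 5666·b = 17203.
(Σ1 = 6, Σr^2 = 122, Σr^2·r^2 = 5666, Σq = 372, Σr^2·q = 17203.)
Δ = 6·5666 − 122² = 19112.
a = (372·5666 − 122·17203)/19112 = 4493/9556; b = (6·17203 − 122·372)/19112 = 28917/9556.

b = 3.026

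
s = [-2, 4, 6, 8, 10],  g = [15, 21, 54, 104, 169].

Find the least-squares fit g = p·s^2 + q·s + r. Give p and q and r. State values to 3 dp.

p = 1.979, q = -2.996, r = 1.110

Normal-equation sums: Σs^2·s^2 = 15664, Σs^2·s = 1784, Σs^2 = 220, Σs·s = 220, Σs = 26, Σ1 = 5.
For Xᵀg: Σs^2·g = 25896, Σs·g = 2900, Σg = 363.
Normal equations: [[15664, 1784, 220]; [1784, 220, 26]; [220, 26, 5]]·[p, q, r]ᵀ = [25896, 2900, 363]ᵀ.
Inverting the 3×3 Gram matrix, [p, q, r]ᵀ = [30253/15288, -22903/7644, 101/91]ᵀ.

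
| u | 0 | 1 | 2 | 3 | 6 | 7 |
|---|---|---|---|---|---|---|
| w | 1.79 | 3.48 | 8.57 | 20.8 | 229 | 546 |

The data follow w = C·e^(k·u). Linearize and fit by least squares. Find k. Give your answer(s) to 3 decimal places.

k = 0.824

Taking logs, ln w = k·u + ln C, so regress ln w on u.
Σu = 19.0000, Σ(u)² = 99.0000, Σln w = 18.7488, Σu·ln w = 91.3691.
Equations: 99.0000·k + 19.0000·ln C = 91.3691;  19.0000·k + 6·ln C = 18.7488.
Solving (det = 233.0000): k = 0.82398, ln C = 0.51553.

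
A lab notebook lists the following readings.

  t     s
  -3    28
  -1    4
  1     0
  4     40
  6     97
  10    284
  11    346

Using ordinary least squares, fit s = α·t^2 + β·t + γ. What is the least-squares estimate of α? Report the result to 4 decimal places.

AᵀA·[α, β, γ]ᵀ = Aᵀs reads: 26276·α + 2584·β + 284·γ = 74654;  2584·α + 284·β + 28·γ = 7300;  284·α + 28·β + 7·γ = 799.
(Σt^2·t^2 = 26276, Σt^2·t = 2584, Σt^2 = 284, Σt·t = 284, Σt = 28, Σ1 = 7, Σt^2·s = 74654, Σt·s = 7300, Σs = 799.)
Inverting the 3×3 Gram matrix, [α, β, γ]ᵀ = [385655/128606, -89039/64303, -127403/64303]ᵀ.

α = 2.9987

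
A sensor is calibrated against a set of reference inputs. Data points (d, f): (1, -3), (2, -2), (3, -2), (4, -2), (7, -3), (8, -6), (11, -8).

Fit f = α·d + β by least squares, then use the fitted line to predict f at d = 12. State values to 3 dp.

f̂ = -7.565

The normal equations are: 264·α + 36·β = -178;  36·α + 7·β = -26.
(Σd·d = 264, Σd = 36, Σ1 = 7, Σd·f = -178, Σf = -26.)
Determinant 264·7 − 36² = 552.
α = ((-178)·7 − 36·(-26))/552 = -155/276; β = (264·(-26) − 36·(-178))/552 = -19/23.
At d = 12: f̂ = (-155/276)·(12) + (-19/23)·(1) = -174/23.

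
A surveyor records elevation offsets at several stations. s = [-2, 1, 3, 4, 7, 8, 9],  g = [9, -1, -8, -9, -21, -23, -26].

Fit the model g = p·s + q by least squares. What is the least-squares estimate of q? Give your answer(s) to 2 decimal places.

Compute the Gram sums: Σs·s = 224, Σs = 30, Σ1 = 7.
Right-hand side: Σs·g = -644, Σg = -79.
So XᵀX·[p, q]ᵀ = Xᵀg: [[224, 30]; [30, 7]]·[p, q]ᵀ = [-644, -79]ᵀ.
Eliminating q: 7·(row 1) − 30·(row 2) gives 668·p = 7·(-644) − 30·(-79) = -2138, so p = -1069/334.
Then q = ((-79) − 30·(-1069/334))/7 = 406/167.

q = 2.43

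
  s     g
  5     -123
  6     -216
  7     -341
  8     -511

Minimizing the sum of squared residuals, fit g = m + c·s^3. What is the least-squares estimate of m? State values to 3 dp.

Entries of MᵀM: Σ1 = 4, Σs^3 = 1196, Σs^3·s^3 = 442074.
And Σg = -1191, Σs^3·g = -440626.
MᵀM·[m, c]ᵀ = Mᵀg becomes [[4, 1196]; [1196, 442074]]·[m, c]ᵀ = [-1191, -440626]ᵀ.
Eliminating c: 442074·(row 1) − 1196·(row 2) gives 337880·m = 442074·(-1191) − 1196·(-440626) = 478562, so m = 239281/168940.
Then c = ((-440626) − 1196·(239281/168940))/442074 = -84517/84470.

m = 1.416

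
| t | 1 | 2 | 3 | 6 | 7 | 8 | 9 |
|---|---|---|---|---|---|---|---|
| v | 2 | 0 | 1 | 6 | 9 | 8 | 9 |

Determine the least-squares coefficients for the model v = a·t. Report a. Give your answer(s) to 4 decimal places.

a = 1.0205

Normal-equation sums: Σt·t = 244.
Right-hand side: Σt·v = 249.
Normal equations: [[244]]·[a]ᵀ = [249]ᵀ.
Hence a = 249 / 244 ≈ 1.02049.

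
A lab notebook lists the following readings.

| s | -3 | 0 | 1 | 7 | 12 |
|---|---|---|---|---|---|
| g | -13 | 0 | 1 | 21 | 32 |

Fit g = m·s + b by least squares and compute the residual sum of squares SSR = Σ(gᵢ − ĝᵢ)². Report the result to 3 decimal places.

SSR = 15.890

AᵀA·[m, b]ᵀ = Aᵀg reads: 203·m + 17·b = 571;  17·m + 5·b = 41.
(Σs·s = 203, Σs = 17, Σ1 = 5, Σs·g = 571, Σg = 41.)
Δ = 203·5 − 17² = 726.
m = (571·5 − 17·41)/726 = 1079/363; b = (203·41 − 17·571)/726 = -692/363.
Residuals: -790/363, 692/363, -8/121, 254/121, -640/363; SSR = 5768/363.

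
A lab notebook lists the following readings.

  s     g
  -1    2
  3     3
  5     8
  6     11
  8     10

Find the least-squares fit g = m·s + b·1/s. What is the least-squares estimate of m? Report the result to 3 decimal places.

With design matrix X, XᵀX = [[135, 5]; [5, 17201/14400]] and Xᵀg = [193, 221/60]ᵀ.
det = 135·(17201/14400) − 5² = 43603/320.
m = (193·(17201/14400) − 5·(221/60))/(43603/320) = 3054593/1962135; b = (135·(221/60) − 5·193)/(43603/320) = -149680/43603.

m = 1.557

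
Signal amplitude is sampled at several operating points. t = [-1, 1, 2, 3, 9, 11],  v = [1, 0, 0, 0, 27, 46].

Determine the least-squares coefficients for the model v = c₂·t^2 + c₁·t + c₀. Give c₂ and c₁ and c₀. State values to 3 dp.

Compute the Gram sums: Σt^2·t^2 = 21301, Σt^2·t = 2095, Σt^2 = 217, Σt·t = 217, Σt = 25, Σ1 = 6.
For Aᵀv: Σt^2·v = 7754, Σt·v = 748, Σv = 74.
So AᵀA·[c₂, c₁, c₀]ᵀ = Aᵀv: [[21301, 2095, 217]; [2095, 217, 25]; [217, 25, 6]]·[c₂, c₁, c₀]ᵀ = [7754, 748, 74]ᵀ.
Solving the 3×3 system (Gaussian elimination) gives c₂ = 148081/299532, c₁ = -395677/299532, c₀ = -2119/49922.

c₂ = 0.494, c₁ = -1.321, c₀ = -0.042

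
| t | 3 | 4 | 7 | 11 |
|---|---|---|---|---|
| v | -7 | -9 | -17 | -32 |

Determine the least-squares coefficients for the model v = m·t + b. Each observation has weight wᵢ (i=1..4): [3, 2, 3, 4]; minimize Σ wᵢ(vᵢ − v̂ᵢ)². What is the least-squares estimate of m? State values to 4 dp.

XᵀWX·[m, b]ᵀ = XᵀWv reads: 690·m + 82·b = -1900;  82·m + 12·b = -218.
(Σwᵢ·t·t = 690, Σwᵢ·t = 82, Σwᵢ·1 = 12, Σwᵢ·t·v = -1900, Σwᵢ·v = -218.)
det = 690·12 − 82² = 1556.
m = ((-1900)·12 − 82·(-218))/1556 = -1231/389; b = (690·(-218) − 82·(-1900))/1556 = 1345/389.

m = -3.1645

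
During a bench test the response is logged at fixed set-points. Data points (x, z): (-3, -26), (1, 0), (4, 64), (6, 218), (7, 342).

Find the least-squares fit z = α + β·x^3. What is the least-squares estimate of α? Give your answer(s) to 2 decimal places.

α = 0.27

From the data, Σ1 = 5, Σx^3 = 597, Σx^3·x^3 = 169131.
Right-hand side: Σz = 598, Σx^3·z = 169192.
So AᵀA·[α, β]ᵀ = Aᵀz: [[5, 597]; [597, 169131]]·[α, β]ᵀ = [598, 169192]ᵀ.
det = 5·169131 − 597² = 489246.
α = (598·169131 − 597·169192)/489246 = 303/1117; β = (5·169192 − 597·598)/489246 = 3349/3351.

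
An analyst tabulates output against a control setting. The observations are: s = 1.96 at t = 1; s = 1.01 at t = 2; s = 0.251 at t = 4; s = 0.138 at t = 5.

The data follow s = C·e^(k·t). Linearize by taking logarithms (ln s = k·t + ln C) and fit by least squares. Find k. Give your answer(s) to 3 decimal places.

Let Y = ln s. Fitting Y = k·t + ln C by least squares:
Sums: Σt = 12.0000, Σ(t)² = 46.0000, Σln s = -2.6799, Σt·ln s = -14.7389.
Normal system: [[46.0000, 12.0000]; [12.0000, 4]]·[k, ln C]ᵀ = [-14.7389, -2.6799]ᵀ.
Slope k = (n·Σt·ln s − Σt·Σln s)/(n·Σ(t)² − (Σt)²) = (4·-14.7389 − 12.0000·-2.6799)/40.0000 = -0.66991; ln C = (Σln s − k·Σt)/n = 1.33977.

k = -0.670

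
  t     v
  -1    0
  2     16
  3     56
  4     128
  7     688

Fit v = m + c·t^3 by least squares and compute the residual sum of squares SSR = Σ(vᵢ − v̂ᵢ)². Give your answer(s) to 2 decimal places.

From the data, Σ1 = 5, Σt^3 = 441, Σt^3·t^3 = 122539.
For Mᵀv: Σv = 888, Σt^3·v = 245816.
MᵀM·[m, c]ᵀ = Mᵀv becomes [[5, 441]; [441, 122539]]·[m, c]ᵀ = [888, 245816]ᵀ.
Determinant 5·122539 − 441² = 418214.
m = (888·122539 − 441·245816)/418214 = 204888/209107; c = (5·245816 − 441·888)/418214 = 418736/209107.
Residuals: 213848/209107, -209064/209107, 199232/209107, -238296/209107, 34280/209107; SSR = 894720/209107.

SSR = 4.28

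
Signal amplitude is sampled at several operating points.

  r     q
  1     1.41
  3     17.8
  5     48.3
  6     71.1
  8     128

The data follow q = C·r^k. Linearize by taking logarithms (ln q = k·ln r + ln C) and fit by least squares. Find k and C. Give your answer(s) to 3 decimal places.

Taking logs, ln q = k·ln r + ln C, so regress ln q on ln r.
Over the data: Σln r = 6.5793, Σ(ln r)² = 11.3317, Σln q = 16.2163, Σln r·ln q = 27.1333.
Normal system: [[11.3317, 6.5793]; [6.5793, 5]]·[k, ln C]ᵀ = [27.1333, 16.2163]ᵀ.
Δ = 11.3317·5 − (6.5793)² = 13.3720; k = (27.1333·5 − 6.5793·16.2163)/13.3720 = 2.16686, ln C = (11.3317·16.2163 − 6.5793·27.1333)/13.3720 = 0.39200, so C = exp(0.39200) = 1.47994.

k = 2.167, C = 1.480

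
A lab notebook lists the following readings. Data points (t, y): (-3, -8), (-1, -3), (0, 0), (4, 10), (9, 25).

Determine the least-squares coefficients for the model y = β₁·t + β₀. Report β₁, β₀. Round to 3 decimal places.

XᵀX·[β₁, β₀]ᵀ = Xᵀy reads: 107·β₁ + 9·β₀ = 292;  9·β₁ + 5·β₀ = 24.
Eliminating β₀: 5·(row 1) − 9·(row 2) gives 454·β₁ = 5·292 − 9·24 = 1244, so β₁ = 622/227.
Then β₀ = (24 − 9·(622/227))/5 = -30/227.

β₁ = 2.740, β₀ = -0.132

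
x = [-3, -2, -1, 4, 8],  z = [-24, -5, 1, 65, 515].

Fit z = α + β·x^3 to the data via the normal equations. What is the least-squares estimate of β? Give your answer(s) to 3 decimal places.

β = 1.001

Entries of MᵀM: Σ1 = 5, Σx^3 = 540, Σx^3·x^3 = 267034.
Moment sums: Σz = 552, Σx^3·z = 268527.
So MᵀM·[α, β]ᵀ = Mᵀz: [[5, 540]; [540, 267034]]·[α, β]ᵀ = [552, 268527]ᵀ.
det = 5·267034 − 540² = 1043570.
α = (552·267034 − 540·268527)/1043570 = 1199094/521785; β = (5·268527 − 540·552)/1043570 = 208911/208714.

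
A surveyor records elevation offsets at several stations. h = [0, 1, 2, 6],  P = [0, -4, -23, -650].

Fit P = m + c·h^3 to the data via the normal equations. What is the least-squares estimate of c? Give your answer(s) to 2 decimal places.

Compute the Gram sums: Σ1 = 4, Σh^3 = 225, Σh^3·h^3 = 46721.
For XᵀP: ΣP = -677, Σh^3·P = -140588.
Normal equations: [[4, 225]; [225, 46721]]·[m, c]ᵀ = [-677, -140588]ᵀ.
Δ = 4·46721 − 225² = 136259.
m = ((-677)·46721 − 225·(-140588))/136259 = 2183/136259; c = (4·(-140588) − 225·(-677))/136259 = -410027/136259.

c = -3.01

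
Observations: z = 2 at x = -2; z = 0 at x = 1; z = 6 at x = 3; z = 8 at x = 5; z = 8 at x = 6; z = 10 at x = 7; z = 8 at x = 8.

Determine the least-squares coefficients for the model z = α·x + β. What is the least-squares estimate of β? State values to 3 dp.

Normal-equation sums: Σx·x = 188, Σx = 28, Σ1 = 7.
Right-hand side: Σx·z = 236, Σz = 42.
Normal equations: [[188, 28]; [28, 7]]·[α, β]ᵀ = [236, 42]ᵀ.
Determinant 188·7 − 28² = 532.
α = (236·7 − 28·42)/532 = 17/19; β = (188·42 − 28·236)/532 = 46/19.

β = 2.421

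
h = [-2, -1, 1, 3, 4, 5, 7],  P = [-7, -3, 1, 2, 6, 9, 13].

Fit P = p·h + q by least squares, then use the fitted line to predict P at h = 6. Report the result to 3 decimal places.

Sums needed: Σh·h = 105, Σh = 17, Σ1 = 7.
And Σh·P = 184, ΣP = 21.
AᵀA·[p, q]ᵀ = AᵀP becomes [[105, 17]; [17, 7]]·[p, q]ᵀ = [184, 21]ᵀ.
det = 105·7 − 17² = 446.
p = (184·7 − 17·21)/446 = 931/446; q = (105·21 − 17·184)/446 = -923/446.
At h = 6: P̂ = (931/446)·(6) + (-923/446)·(1) = 4663/446.

P̂ = 10.455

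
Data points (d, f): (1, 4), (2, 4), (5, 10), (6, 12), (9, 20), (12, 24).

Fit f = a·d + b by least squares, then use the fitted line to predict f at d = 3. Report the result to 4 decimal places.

Sums needed: Σd·d = 291, Σd = 35, Σ1 = 6.
For Mᵀf: Σd·f = 602, Σf = 74.
So MᵀM·[a, b]ᵀ = Mᵀf: [[291, 35]; [35, 6]]·[a, b]ᵀ = [602, 74]ᵀ.
Eliminating b: 6·(row 1) − 35·(row 2) gives 521·a = 6·602 − 35·74 = 1022, so a = 1022/521.
Then b = (74 − 35·(1022/521))/6 = 464/521.
At d = 3: f̂ = (1022/521)·(3) + (464/521)·(1) = 3530/521.

f̂ = 6.7754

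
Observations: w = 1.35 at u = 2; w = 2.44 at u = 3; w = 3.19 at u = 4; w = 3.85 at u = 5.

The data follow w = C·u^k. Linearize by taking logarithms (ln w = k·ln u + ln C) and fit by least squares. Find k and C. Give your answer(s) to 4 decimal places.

Linearized form: ln w = k·ln u + ln C. From the 4 transformed points,
Sums: Σln u = 4.7875, Σ(ln u)² = 6.1995, Σln w = 3.7002, Σln u·ln w = 4.9657.
Normal system: [[6.1995, 4.7875]; [4.7875, 4]]·[k, ln C]ᵀ = [4.9657, 3.7002]ᵀ.
Δ = 6.1995·4 − (4.7875)² = 1.8779; k = (4.9657·4 − 4.7875·3.7002)/1.8779 = 1.14398, ln C = (6.1995·3.7002 − 4.7875·4.9657)/1.8779 = -0.44415, so C = exp(-0.44415) = 0.64137.

k = 1.1440, C = 0.6414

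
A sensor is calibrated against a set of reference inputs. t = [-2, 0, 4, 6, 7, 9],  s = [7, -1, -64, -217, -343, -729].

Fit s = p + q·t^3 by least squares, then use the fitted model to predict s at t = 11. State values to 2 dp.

Normal-equation sums: Σ1 = 6, Σt^3 = 1344, Σt^3·t^3 = 699906.
Moment sums: Σs = -1347, Σt^3·s = -700114.
Normal equations: [[6, 1344]; [1344, 699906]]·[p, q]ᵀ = [-1347, -700114]ᵀ.
Eliminating q: 699906·(row 1) − 1344·(row 2) gives 2393100·p = 699906·(-1347) − 1344·(-700114) = -1820166, so p = -303361/398850.
Then q = ((-700114) − 1344·(-303361/398850))/699906 = -199193/199425.
At t = 11: ŝ = (-303361/398850)·(1) + (-199193/199425)·(1331) = -176851709/132950.

ŝ = -1330.21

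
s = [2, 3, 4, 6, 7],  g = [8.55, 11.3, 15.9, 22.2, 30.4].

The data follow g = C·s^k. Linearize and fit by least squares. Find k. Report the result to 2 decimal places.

Linearized form: ln g = k·ln s + ln C. From the 5 transformed points,
Σln s = 6.9157, Σ(ln s)² = 10.6062, Σln g = 13.8516, Σln s·ln g = 20.1851.
Equations: 10.6062·k + 6.9157·ln C = 20.1851;  6.9157·k + 5·ln C = 13.8516.
Solving (det = 5.2037): k = 0.98619, ln C = 1.40627.

k = 0.99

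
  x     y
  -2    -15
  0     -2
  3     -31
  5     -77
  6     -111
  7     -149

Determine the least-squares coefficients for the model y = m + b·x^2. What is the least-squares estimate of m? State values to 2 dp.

The normal system MᵀM·[m, b]ᵀ = Mᵀy is [[6, 123]; [123, 4419]]·[m, b]ᵀ = [-385, -13561]ᵀ.
det = 6·4419 − 123² = 11385.
m = ((-385)·4419 − 123·(-13561))/11385 = -11104/3795; b = (6·(-13561) − 123·(-385))/11385 = -3779/1265.

m = -2.93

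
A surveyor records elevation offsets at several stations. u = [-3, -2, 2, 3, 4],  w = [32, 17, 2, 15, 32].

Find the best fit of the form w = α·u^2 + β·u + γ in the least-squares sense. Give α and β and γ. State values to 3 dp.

α = 2.894, β = -3.077, γ = -2.252

Normal-equation sums: Σu^2·u^2 = 450, Σu^2·u = 64, Σu^2 = 42, Σu·u = 42, Σu = 4, Σ1 = 5.
And Σu^2·w = 1011, Σu·w = 47, Σw = 98.
Row-reducing yields α = 20603/7118, β = -21903/7118, γ = -8015/3559.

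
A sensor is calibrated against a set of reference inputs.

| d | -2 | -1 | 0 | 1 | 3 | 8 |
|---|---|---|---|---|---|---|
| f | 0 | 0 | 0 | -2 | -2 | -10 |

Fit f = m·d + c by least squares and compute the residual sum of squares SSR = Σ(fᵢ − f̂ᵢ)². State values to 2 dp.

SSR = 6.80

The normal equations are: 79·m + 9·c = -88;  9·m + 6·c = -14.
Eliminating c: 6·(row 1) − 9·(row 2) gives 393·m = 6·(-88) − 9·(-14) = -402, so m = -134/131.
Then c = ((-14) − 9·(-134/131))/6 = -314/393.
Residuals: -490/393, -88/393, 314/393, -70/393, 734/393, -400/393; SSR = 2672/393.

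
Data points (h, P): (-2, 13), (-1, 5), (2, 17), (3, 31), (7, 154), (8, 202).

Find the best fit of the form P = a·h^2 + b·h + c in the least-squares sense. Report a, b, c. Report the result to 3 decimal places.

Setting ∂/∂a … = 0 gives: 6611·a + 881·b + 131·c = 20878;  881·a + 131·b + 17·c = 2790;  131·a + 17·b + 6·c = 422.
Row-reducing yields a = 32861/10878, b = 7117/10878, c = 4576/1813.

a = 3.021, b = 0.654, c = 2.524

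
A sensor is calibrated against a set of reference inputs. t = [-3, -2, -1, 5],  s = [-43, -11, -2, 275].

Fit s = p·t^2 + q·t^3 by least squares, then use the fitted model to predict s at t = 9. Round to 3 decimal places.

Sums needed: Σt^2·t^2 = 723, Σt^2·t^3 = 2849, Σt^3·t^3 = 16419.
Moment sums: Σt^2·s = 6442, Σt^3·s = 35626.
det = 723·16419 − 2849² = 3754136.
p = (6442·16419 − 2849·35626)/3754136 = 1068181/938534; q = (723·35626 − 2849·6442)/3754136 = 1851085/938534.
At t = 9: ŝ = (1068181/938534)·(81) + (1851085/938534)·(729) = 717981813/469267.

ŝ = 1530.007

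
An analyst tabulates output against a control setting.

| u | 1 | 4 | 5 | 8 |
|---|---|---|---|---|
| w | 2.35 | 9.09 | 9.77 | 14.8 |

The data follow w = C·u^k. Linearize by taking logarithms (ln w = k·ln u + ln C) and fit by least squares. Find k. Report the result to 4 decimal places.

k = 0.8912

Linearized form: ln w = k·ln u + ln C. From the 4 transformed points,
Over the data: Σln u = 5.0752, Σ(ln u)² = 8.8362, Σln w = 8.0355, Σln u·ln w = 12.3315.
Normal system: [[8.8362, 5.0752]; [5.0752, 4]]·[k, ln C]ᵀ = [12.3315, 8.0355]ᵀ.
Solving (det = 9.5873): k = 0.89122, ln C = 0.87811.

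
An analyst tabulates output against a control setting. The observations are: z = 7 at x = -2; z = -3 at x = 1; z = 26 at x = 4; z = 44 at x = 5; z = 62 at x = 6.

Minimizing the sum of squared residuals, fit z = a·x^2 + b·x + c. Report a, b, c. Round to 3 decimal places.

Compute the Gram sums: Σx^2·x^2 = 2194, Σx^2·x = 398, Σx^2 = 82, Σx·x = 82, Σx = 14, Σ1 = 5.
Moment sums: Σx^2·z = 3773, Σx·z = 679, Σz = 136.
MᵀM·[a, b, c]ᵀ = Mᵀz becomes [[2194, 398, 82]; [398, 82, 14]; [82, 14, 5]]·[a, b, c]ᵀ = [3773, 679, 136]ᵀ.
Solving the 3×3 system (Gaussian elimination) gives a = 3293/1664, b = -1363/1664, c = -77/26.

a = 1.979, b = -0.819, c = -2.962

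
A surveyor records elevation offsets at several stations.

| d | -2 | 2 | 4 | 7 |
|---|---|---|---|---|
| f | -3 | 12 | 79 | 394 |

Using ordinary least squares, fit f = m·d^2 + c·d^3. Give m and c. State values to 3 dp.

m = 0.952, c = 1.012

With design matrix X, XᵀX = [[2689, 17831]; [17831, 121873]] and Xᵀf = [20606, 140318]ᵀ.
Determinant 2689·121873 − 17831² = 9771936.
m = (20606·121873 − 17831·140318)/9771936 = 2326195/2442984; c = (2689·140318 − 17831·20606)/9771936 = 2472379/2442984.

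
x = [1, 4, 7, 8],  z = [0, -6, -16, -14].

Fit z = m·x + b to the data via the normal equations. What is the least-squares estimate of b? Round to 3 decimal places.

From the data, Σx·x = 130, Σx = 20, Σ1 = 4.
Moment sums: Σx·z = -248, Σz = -36.
Determinant 130·4 − 20² = 120.
m = ((-248)·4 − 20·(-36))/120 = -34/15; b = (130·(-36) − 20·(-248))/120 = 7/3.

b = 2.333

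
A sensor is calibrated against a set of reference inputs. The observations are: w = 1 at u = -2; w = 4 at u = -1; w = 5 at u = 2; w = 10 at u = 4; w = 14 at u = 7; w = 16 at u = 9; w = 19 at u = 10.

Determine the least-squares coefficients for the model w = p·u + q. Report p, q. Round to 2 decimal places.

p = 1.41, q = 4.02

Sums needed: Σu·u = 255, Σu = 29, Σ1 = 7.
Right-hand side: Σu·w = 476, Σw = 69.
AᵀA·[p, q]ᵀ = Aᵀw becomes [[255, 29]; [29, 7]]·[p, q]ᵀ = [476, 69]ᵀ.
Eliminating q: 7·(row 1) − 29·(row 2) gives 944·p = 7·476 − 29·69 = 1331, so p = 1331/944.
Then q = (69 − 29·(1331/944))/7 = 3791/944.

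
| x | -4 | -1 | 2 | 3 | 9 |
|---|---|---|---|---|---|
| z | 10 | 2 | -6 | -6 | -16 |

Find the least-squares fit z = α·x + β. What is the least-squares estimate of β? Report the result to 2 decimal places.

β = 0.35

Compute the Gram sums: Σx·x = 111, Σx = 9, Σ1 = 5.
For Aᵀz: Σx·z = -216, Σz = -16.
AᵀA·[α, β]ᵀ = Aᵀz becomes [[111, 9]; [9, 5]]·[α, β]ᵀ = [-216, -16]ᵀ.
Eliminating β: 5·(row 1) − 9·(row 2) gives 474·α = 5·(-216) − 9·(-16) = -936, so α = -156/79.
Then β = ((-16) − 9·(-156/79))/5 = 28/79.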